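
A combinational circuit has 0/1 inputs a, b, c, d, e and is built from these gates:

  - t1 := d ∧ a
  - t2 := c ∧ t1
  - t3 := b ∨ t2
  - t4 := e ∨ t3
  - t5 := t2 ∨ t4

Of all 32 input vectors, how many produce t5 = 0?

7

t5 = t2 ∨ t4 must be 0, so both t2 = 0 and t4 = 0.
t2 = c ∧ t1 must be 0, so at least one of c, t1 is 0.
t4 = e ∨ t3 must be 0, so both e = 0 and t3 = 0.
Enumerating the 32 input combinations, 7 give t5 = 0 and 25 give t5 = 1.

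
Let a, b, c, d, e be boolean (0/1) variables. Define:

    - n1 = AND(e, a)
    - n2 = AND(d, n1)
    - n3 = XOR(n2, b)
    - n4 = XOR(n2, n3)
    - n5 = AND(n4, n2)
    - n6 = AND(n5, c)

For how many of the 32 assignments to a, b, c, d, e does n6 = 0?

31

n6 = AND(n5, c) must be 0, so at least one of n5, c is 0.
Enumerating the 32 input combinations, 31 give n6 = 0 and 1 give n6 = 1.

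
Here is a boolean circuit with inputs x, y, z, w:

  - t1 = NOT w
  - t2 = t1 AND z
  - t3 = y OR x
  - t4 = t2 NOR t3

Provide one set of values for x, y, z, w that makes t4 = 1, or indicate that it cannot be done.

t4 = t2 NOR t3 must be 1, so both t2 = 0 and t3 = 0.
t2 = t1 AND z must be 0, so at least one of t1, z is 0.
Check with x=0, y=0, z=0, w=1:
t1 = NOT w = NOT 1 = 0
t2 = t1 AND z = 0 AND 0 = 0
t3 = y OR x = 0 OR 0 = 0
t4 = t2 NOR t3 = 0 NOR 0 = 1
So t4 = 1 as required.

x=0, y=0, z=0, w=1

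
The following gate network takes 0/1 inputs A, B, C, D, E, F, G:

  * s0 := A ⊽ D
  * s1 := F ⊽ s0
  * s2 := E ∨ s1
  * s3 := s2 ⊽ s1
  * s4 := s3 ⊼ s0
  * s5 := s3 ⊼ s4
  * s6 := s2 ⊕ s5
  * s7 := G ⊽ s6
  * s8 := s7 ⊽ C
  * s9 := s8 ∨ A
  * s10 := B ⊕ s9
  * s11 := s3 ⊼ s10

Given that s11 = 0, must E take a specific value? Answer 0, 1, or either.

s11 = s3 ⊼ s10 must be 0, so both s3 = 1 and s10 = 1.
s3 = s2 ⊽ s1 must be 1, so both s2 = 0 and s1 = 0.
s10 = B ⊕ s9 must be 1, so B and s9 differ.
Every assignment with s11 = 0 has E = 0; there are 20 such assignment(s).

0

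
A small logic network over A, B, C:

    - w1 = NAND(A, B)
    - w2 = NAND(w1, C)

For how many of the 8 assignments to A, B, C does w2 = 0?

w2 = NAND(w1, C) must be 0, so both w1 = 1 and C = 1.
Enumerating the 8 input combinations, 3 give w2 = 0 and 5 give w2 = 1.

3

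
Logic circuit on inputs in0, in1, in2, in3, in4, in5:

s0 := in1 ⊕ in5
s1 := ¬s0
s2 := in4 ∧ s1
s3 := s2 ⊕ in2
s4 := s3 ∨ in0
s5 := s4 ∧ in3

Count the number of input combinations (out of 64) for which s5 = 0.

40

s5 = s4 ∧ in3 must be 0, so at least one of s4, in3 is 0.
Enumerating the 64 input combinations, 40 give s5 = 0 and 24 give s5 = 1.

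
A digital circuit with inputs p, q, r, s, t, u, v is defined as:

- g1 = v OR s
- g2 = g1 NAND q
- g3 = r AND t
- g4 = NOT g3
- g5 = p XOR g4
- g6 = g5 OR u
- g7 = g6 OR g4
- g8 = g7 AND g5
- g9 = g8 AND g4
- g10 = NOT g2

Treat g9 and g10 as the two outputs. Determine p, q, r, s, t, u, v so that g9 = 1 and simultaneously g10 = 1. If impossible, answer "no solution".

Check with p=0 q=1 r=0 s=1 t=0 u=0 v=1:
g1 = v OR s = 1 OR 1 = 1
g2 = g1 NAND q = 1 NAND 1 = 0
g3 = r AND t = 0 AND 0 = 0
g4 = NOT g3 = NOT 0 = 1
g5 = p XOR g4 = 0 XOR 1 = 1
g6 = g5 OR u = 1 OR 0 = 1
g7 = g6 OR g4 = 1 OR 1 = 1
g8 = g7 AND g5 = 1 AND 1 = 1
g9 = g8 AND g4 = 1 AND 1 = 1
g10 = NOT g2 = NOT 0 = 1
So g9 = 1 and g10 = 1.

p=0 q=1 r=0 s=1 t=0 u=0 v=1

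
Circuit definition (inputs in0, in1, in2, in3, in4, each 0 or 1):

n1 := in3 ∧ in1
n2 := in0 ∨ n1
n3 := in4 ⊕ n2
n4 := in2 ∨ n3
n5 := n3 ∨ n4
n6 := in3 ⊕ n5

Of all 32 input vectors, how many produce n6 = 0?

16

n6 = in3 ⊕ n5 must be 0, so in3 and n5 are equal.
Enumerating the 32 input combinations, 16 give n6 = 0 and 16 give n6 = 1.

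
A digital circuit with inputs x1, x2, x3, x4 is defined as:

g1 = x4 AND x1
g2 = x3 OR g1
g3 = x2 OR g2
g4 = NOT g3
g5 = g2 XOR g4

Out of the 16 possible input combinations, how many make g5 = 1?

g5 = g2 XOR g4 must be 1, so g2 and g4 differ.
Enumerating the 16 input combinations, 13 give g5 = 1 and 3 give g5 = 0.

13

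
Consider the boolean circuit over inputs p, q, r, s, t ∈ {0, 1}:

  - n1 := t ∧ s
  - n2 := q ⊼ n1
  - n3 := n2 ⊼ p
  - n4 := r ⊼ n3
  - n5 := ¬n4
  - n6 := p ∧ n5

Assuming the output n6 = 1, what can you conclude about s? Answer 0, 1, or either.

n6 = p ∧ n5 must be 1, so both p = 1 and n5 = 1.
Every assignment with n6 = 1 has s = 1; there are 1 such assignment(s).
  p=1, q=1, r=1, s=1, t=1

1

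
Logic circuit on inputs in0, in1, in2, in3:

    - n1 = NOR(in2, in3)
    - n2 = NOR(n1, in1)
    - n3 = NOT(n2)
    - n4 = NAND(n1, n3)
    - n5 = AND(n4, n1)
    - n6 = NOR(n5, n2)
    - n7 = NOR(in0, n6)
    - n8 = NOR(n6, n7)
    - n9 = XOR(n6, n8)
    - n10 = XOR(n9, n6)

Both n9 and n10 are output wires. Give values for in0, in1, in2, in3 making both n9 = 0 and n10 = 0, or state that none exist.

Check with in0=0 in1=0 in2=0 in3=1:
n1 = NOR(in2, in3) = NOR(0, 1) = 0
n2 = NOR(n1, in1) = NOR(0, 0) = 1
n3 = NOT(n2) = NOT 1 = 0
n4 = NAND(n1, n3) = NAND(0, 0) = 1
n5 = AND(n4, n1) = AND(1, 0) = 0
n6 = NOR(n5, n2) = NOR(0, 1) = 0
n7 = NOR(in0, n6) = NOR(0, 0) = 1
n8 = NOR(n6, n7) = NOR(0, 1) = 0
n9 = XOR(n6, n8) = XOR(0, 0) = 0
n10 = XOR(n9, n6) = XOR(0, 0) = 0
So n9 = 0 and n10 = 0.

in0=0 in1=0 in2=0 in3=1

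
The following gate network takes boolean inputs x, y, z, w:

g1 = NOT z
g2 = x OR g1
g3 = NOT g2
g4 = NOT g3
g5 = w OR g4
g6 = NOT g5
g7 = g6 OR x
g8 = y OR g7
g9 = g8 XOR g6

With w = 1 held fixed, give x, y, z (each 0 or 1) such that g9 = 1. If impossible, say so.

x=1, y=1, z=1

g9 = g8 XOR g6 must be 1, so g8 and g6 differ.
Check with w = 1 and x=1, y=1, z=1:
g1 = NOT z = NOT 1 = 0
g2 = x OR g1 = 1 OR 0 = 1
g3 = NOT g2 = NOT 1 = 0
g4 = NOT g3 = NOT 0 = 1
g5 = w OR g4 = 1 OR 1 = 1
g6 = NOT g5 = NOT 1 = 0
g7 = g6 OR x = 0 OR 1 = 1
g8 = y OR g7 = 1 OR 1 = 1
g9 = g8 XOR g6 = 1 XOR 0 = 1
So g9 = 1.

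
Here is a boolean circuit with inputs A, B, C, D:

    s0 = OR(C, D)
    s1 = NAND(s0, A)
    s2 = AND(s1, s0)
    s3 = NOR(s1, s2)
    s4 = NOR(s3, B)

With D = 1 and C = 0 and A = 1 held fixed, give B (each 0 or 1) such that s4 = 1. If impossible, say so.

With D = 1 and C = 0 and A = 1 fixed, none of the 2 settings of B give s4 = 1.
For example, with B=1:
s0 = OR(C, D) = OR(0, 1) = 1
s1 = NAND(s0, A) = NAND(1, 1) = 0
s2 = AND(s1, s0) = AND(0, 1) = 0
s3 = NOR(s1, s2) = NOR(0, 0) = 1
s4 = NOR(s3, B) = NOR(1, 1) = 0
giving s4 = 0 ≠ 1.

no solution exists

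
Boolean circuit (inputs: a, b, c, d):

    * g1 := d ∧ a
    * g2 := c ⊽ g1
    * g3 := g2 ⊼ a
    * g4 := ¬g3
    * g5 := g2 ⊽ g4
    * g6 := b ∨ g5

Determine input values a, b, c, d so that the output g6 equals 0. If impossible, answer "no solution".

Check with a=0 b=0 c=0 d=1:
g1 = d ∧ a = 1 ∧ 0 = 0
g2 = c ⊽ g1 = 0 ⊽ 0 = 1
g3 = g2 ⊼ a = 1 ⊼ 0 = 1
g4 = ¬g3 = ¬1 = 0
g5 = g2 ⊽ g4 = 1 ⊽ 0 = 0
g6 = b ∨ g5 = 0 ∨ 0 = 0
So g6 = 0 as required.

a=0 b=0 c=0 d=1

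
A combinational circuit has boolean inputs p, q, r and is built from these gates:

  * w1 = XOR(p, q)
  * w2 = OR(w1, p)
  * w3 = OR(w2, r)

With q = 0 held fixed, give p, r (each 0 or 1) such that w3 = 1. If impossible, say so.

w3 = OR(w2, r) must be 1, so at least one of w2, r is 1.
Check with q = 0 and p=1, r=1:
w1 = XOR(p, q) = XOR(1, 0) = 1
w2 = OR(w1, p) = OR(1, 1) = 1
w3 = OR(w2, r) = OR(1, 1) = 1
So w3 = 1.

p=1, r=1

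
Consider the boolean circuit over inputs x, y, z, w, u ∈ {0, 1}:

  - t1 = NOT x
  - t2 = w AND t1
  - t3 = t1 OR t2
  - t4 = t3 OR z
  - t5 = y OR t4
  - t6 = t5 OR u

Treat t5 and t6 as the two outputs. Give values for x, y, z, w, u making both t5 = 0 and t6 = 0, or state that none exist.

x=1 y=0 z=0 w=1 u=0

Check with x=1 y=0 z=0 w=1 u=0:
t1 = NOT x = NOT 1 = 0
t2 = w AND t1 = 1 AND 0 = 0
t3 = t1 OR t2 = 0 OR 0 = 0
t4 = t3 OR z = 0 OR 0 = 0
t5 = y OR t4 = 0 OR 0 = 0
t6 = t5 OR u = 0 OR 0 = 0
So t5 = 0 and t6 = 0.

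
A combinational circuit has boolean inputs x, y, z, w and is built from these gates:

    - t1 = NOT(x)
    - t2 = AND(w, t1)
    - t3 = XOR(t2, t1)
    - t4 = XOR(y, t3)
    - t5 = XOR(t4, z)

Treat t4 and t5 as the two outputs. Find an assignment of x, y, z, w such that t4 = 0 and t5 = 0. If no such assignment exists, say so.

Check with x=0 y=1 z=0 w=0:
t1 = NOT(x) = NOT 0 = 1
t2 = AND(w, t1) = AND(0, 1) = 0
t3 = XOR(t2, t1) = XOR(0, 1) = 1
t4 = XOR(y, t3) = XOR(1, 1) = 0
t5 = XOR(t4, z) = XOR(0, 0) = 0
So t4 = 0 and t5 = 0.

x=0 y=1 z=0 w=0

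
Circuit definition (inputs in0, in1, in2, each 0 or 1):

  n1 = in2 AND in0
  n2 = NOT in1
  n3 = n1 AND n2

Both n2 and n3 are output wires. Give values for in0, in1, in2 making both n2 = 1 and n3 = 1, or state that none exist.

in0=1, in1=0, in2=1

Check with in0=1, in1=0, in2=1:
n1 = in2 AND in0 = 1 AND 1 = 1
n2 = NOT in1 = NOT 0 = 1
n3 = n1 AND n2 = 1 AND 1 = 1
So n2 = 1 and n3 = 1.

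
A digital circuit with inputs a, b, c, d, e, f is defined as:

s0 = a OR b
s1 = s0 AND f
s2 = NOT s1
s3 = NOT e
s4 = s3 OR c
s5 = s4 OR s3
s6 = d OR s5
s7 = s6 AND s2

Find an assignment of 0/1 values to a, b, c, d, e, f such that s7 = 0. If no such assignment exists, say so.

s7 = s6 AND s2 must be 0, so at least one of s6, s2 is 0.
Check with a=0, b=0, c=0, d=0, e=1, f=1:
s0 = a OR b = 0 OR 0 = 0
s1 = s0 AND f = 0 AND 1 = 0
s2 = NOT s1 = NOT 0 = 1
s3 = NOT e = NOT 1 = 0
s4 = s3 OR c = 0 OR 0 = 0
s5 = s4 OR s3 = 0 OR 0 = 0
s6 = d OR s5 = 0 OR 0 = 0
s7 = s6 AND s2 = 0 AND 1 = 0
So s7 = 0 as required.

a=0, b=0, c=0, d=0, e=1, f=1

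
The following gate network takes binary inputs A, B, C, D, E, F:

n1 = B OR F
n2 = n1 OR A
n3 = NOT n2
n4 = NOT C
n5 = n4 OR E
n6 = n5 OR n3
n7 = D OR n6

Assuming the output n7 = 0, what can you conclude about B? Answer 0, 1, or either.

Both values of B occur among assignments with n7 = 0:
  B=0: A=0, B=0, C=1, D=0, E=0, F=1
  B=1: A=0, B=1, C=1, D=0, E=0, F=0

either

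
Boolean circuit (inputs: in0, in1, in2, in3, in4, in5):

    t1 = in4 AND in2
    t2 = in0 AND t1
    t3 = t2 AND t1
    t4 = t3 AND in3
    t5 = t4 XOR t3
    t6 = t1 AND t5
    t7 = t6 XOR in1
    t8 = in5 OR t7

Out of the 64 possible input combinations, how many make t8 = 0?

16

t8 = in5 OR t7 must be 0, so both in5 = 0 and t7 = 0.
t7 = t6 XOR in1 must be 0, so t6 and in1 are equal.
Enumerating the 64 input combinations, 16 give t8 = 0 and 48 give t8 = 1.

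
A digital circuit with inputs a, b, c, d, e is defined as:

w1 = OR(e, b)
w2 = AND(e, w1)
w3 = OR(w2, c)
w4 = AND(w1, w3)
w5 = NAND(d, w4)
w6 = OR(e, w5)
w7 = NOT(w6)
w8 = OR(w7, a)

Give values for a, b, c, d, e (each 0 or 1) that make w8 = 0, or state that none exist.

w8 = OR(w7, a) must be 0, so both w7 = 0 and a = 0.
w7 = NOT(w6) must be 0, so w6 = 1.
Check with a=0, b=1, c=0, d=0, e=0:
w1 = OR(e, b) = OR(0, 1) = 1
w2 = AND(e, w1) = AND(0, 1) = 0
w3 = OR(w2, c) = OR(0, 0) = 0
w4 = AND(w1, w3) = AND(1, 0) = 0
w5 = NAND(d, w4) = NAND(0, 0) = 1
w6 = OR(e, w5) = OR(0, 1) = 1
w7 = NOT(w6) = NOT 1 = 0
w8 = OR(w7, a) = OR(0, 0) = 0
So w8 = 0 as required.

a=0, b=1, c=0, d=0, e=0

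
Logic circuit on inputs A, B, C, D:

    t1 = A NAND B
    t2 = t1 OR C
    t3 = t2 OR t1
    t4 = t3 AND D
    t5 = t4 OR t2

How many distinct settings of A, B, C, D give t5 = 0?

t5 = t4 OR t2 must be 0, so both t4 = 0 and t2 = 0.
t4 = t3 AND D must be 0, so at least one of t3, D is 0.
t2 = t1 OR C must be 0, so both t1 = 0 and C = 0.
Satisfying assignments:
  A=1, B=1, C=0, D=0
  A=1, B=1, C=0, D=1

2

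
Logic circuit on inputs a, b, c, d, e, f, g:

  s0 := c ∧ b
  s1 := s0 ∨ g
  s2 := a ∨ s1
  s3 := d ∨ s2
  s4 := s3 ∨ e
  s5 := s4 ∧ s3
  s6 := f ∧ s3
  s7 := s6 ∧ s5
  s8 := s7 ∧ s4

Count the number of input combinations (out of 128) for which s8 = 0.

70

s8 = s7 ∧ s4 must be 0, so at least one of s7, s4 is 0.
Enumerating the 128 input combinations, 70 give s8 = 0 and 58 give s8 = 1.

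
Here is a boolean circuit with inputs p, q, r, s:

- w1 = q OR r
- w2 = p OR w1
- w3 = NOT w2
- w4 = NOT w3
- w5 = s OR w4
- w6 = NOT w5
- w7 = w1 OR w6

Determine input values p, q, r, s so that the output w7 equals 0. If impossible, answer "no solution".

w7 = w1 OR w6 must be 0, so both w1 = 0 and w6 = 0.
w1 = q OR r must be 0, so both q = 0 and r = 0.
w6 = NOT w5 must be 0, so w5 = 1.
Check with p=0, q=0, r=0, s=1:
w1 = q OR r = 0 OR 0 = 0
w2 = p OR w1 = 0 OR 0 = 0
w3 = NOT w2 = NOT 0 = 1
w4 = NOT w3 = NOT 1 = 0
w5 = s OR w4 = 1 OR 0 = 1
w6 = NOT w5 = NOT 1 = 0
w7 = w1 OR w6 = 0 OR 0 = 0
So w7 = 0 as required.

p=0, q=0, r=0, s=1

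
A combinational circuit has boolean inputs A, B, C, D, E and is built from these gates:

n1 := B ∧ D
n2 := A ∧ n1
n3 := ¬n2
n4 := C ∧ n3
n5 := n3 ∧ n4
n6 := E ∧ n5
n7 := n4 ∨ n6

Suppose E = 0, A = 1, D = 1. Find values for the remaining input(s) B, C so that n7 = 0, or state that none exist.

Check with E = 0, A = 1, D = 1 and B=1, C=1:
n1 = B ∧ D = 1 ∧ 1 = 1
n2 = A ∧ n1 = 1 ∧ 1 = 1
n3 = ¬n2 = ¬1 = 0
n4 = C ∧ n3 = 1 ∧ 0 = 0
n5 = n3 ∧ n4 = 0 ∧ 0 = 0
n6 = E ∧ n5 = 0 ∧ 0 = 0
n7 = n4 ∨ n6 = 0 ∨ 0 = 0
So n7 = 0.

B=1, C=1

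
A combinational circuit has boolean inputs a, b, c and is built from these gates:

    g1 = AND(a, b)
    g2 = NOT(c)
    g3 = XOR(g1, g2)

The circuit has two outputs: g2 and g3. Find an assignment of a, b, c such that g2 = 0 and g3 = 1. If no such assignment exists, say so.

Check with a=1 b=1 c=1:
g1 = AND(a, b) = AND(1, 1) = 1
g2 = NOT(c) = NOT 1 = 0
g3 = XOR(g1, g2) = XOR(1, 0) = 1
So g2 = 0 and g3 = 1.

a=1 b=1 c=1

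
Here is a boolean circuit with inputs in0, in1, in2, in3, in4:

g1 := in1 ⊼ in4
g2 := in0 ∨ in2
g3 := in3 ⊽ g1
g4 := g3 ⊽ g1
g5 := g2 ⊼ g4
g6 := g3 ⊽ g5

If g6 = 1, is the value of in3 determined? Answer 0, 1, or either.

g6 = g3 ⊽ g5 must be 1, so both g3 = 0 and g5 = 0.
Every assignment with g6 = 1 has in3 = 1; there are 3 such assignment(s).
  in0=0, in1=1, in2=1, in3=1, in4=1
  in0=1, in1=1, in2=0, in3=1, in4=1
  in0=1, in1=1, in2=1, in3=1, in4=1

1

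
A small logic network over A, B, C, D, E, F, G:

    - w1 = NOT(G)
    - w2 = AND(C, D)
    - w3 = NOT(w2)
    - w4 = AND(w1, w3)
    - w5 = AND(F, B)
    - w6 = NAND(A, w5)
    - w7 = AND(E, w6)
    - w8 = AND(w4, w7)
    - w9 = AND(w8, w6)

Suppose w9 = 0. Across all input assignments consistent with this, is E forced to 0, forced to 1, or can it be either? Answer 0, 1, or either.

either

Both values of E occur among assignments with w9 = 0:
  E=0: A=0, B=0, C=0, D=0, E=0, F=0, G=0
  E=1: A=0, B=0, C=0, D=0, E=1, F=0, G=1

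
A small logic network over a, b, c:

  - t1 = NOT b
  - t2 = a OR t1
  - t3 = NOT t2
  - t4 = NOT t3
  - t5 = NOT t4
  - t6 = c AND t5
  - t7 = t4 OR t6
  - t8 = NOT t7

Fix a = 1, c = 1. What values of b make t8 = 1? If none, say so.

no solution exists

With a = 1, c = 1 fixed, none of the 2 settings of b give t8 = 1.
For example, with b=1:
t1 = NOT b = NOT 1 = 0
t2 = a OR t1 = 1 OR 0 = 1
t3 = NOT t2 = NOT 1 = 0
t4 = NOT t3 = NOT 0 = 1
t5 = NOT t4 = NOT 1 = 0
t6 = c AND t5 = 1 AND 0 = 0
t7 = t4 OR t6 = 1 OR 0 = 1
t8 = NOT t7 = NOT 1 = 0
giving t8 = 0 ≠ 1.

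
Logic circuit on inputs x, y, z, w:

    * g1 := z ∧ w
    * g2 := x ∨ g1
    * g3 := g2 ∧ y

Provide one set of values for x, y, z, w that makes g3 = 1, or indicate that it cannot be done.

x=1, y=1, z=1, w=0

g3 = g2 ∧ y must be 1, so both g2 = 1 and y = 1.
g2 = x ∨ g1 must be 1, so at least one of x, g1 is 1.
Check with x=1, y=1, z=1, w=0:
g1 = z ∧ w = 1 ∧ 0 = 0
g2 = x ∨ g1 = 1 ∨ 0 = 1
g3 = g2 ∧ y = 1 ∧ 1 = 1
So g3 = 1 as required.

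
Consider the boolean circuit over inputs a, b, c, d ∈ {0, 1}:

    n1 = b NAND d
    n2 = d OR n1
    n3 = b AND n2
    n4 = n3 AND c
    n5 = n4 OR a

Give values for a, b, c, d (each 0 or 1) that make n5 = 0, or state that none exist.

a=0 b=0 c=0 d=1

Check with a=0 b=0 c=0 d=1:
n1 = b NAND d = 0 NAND 1 = 1
n2 = d OR n1 = 1 OR 1 = 1
n3 = b AND n2 = 0 AND 1 = 0
n4 = n3 AND c = 0 AND 0 = 0
n5 = n4 OR a = 0 OR 0 = 0
So n5 = 0 as required.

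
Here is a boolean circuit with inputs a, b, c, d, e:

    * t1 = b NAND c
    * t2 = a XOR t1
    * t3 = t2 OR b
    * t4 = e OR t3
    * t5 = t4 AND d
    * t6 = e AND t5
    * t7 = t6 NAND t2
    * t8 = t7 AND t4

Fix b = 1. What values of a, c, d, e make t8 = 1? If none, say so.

Check with b = 1 and a=0, c=0, d=0, e=1:
t1 = b NAND c = 1 NAND 0 = 1
t2 = a XOR t1 = 0 XOR 1 = 1
t3 = t2 OR b = 1 OR 1 = 1
t4 = e OR t3 = 1 OR 1 = 1
t5 = t4 AND d = 1 AND 0 = 0
t6 = e AND t5 = 1 AND 0 = 0
t7 = t6 NAND t2 = 0 NAND 1 = 1
t8 = t7 AND t4 = 1 AND 1 = 1
So t8 = 1.

a=0 c=0 d=0 e=1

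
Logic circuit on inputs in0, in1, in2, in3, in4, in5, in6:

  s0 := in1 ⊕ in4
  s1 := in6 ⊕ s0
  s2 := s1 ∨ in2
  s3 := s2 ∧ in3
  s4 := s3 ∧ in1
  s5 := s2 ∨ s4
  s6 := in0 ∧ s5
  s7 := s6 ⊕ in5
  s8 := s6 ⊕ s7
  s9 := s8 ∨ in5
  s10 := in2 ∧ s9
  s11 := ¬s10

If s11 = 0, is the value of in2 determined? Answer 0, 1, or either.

s11 = ¬s10 must be 0, so s10 = 1.
s10 = in2 ∧ s9 must be 1, so both in2 = 1 and s9 = 1.
s9 = s8 ∨ in5 must be 1, so at least one of s8, in5 is 1.
Every assignment with s11 = 0 has in2 = 1; there are 32 such assignment(s).

1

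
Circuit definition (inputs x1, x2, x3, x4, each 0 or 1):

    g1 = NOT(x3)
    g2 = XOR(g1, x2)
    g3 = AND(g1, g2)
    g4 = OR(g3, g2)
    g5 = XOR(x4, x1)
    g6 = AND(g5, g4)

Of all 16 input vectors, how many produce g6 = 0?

g6 = AND(g5, g4) must be 0, so at least one of g5, g4 is 0.
Enumerating the 16 input combinations, 12 give g6 = 0 and 4 give g6 = 1.

12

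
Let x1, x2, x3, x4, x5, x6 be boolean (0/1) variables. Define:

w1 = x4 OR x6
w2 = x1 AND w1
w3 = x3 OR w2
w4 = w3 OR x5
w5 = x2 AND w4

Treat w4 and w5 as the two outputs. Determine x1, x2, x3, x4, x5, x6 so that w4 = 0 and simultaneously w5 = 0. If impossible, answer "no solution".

x1=0, x2=1, x3=0, x4=0, x5=0, x6=0

Check with x1=0, x2=1, x3=0, x4=0, x5=0, x6=0:
w1 = x4 OR x6 = 0 OR 0 = 0
w2 = x1 AND w1 = 0 AND 0 = 0
w3 = x3 OR w2 = 0 OR 0 = 0
w4 = w3 OR x5 = 0 OR 0 = 0
w5 = x2 AND w4 = 1 AND 0 = 0
So w4 = 0 and w5 = 0.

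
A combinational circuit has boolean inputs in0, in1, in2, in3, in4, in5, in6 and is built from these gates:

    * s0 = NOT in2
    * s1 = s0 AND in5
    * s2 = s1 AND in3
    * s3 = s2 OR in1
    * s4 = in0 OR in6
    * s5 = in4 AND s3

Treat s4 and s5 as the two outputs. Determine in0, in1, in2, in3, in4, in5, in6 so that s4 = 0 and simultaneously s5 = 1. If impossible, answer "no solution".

Check with in0=0 in1=1 in2=0 in3=1 in4=1 in5=1 in6=0:
s0 = NOT in2 = NOT 0 = 1
s1 = s0 AND in5 = 1 AND 1 = 1
s2 = s1 AND in3 = 1 AND 1 = 1
s3 = s2 OR in1 = 1 OR 1 = 1
s4 = in0 OR in6 = 0 OR 0 = 0
s5 = in4 AND s3 = 1 AND 1 = 1
So s4 = 0 and s5 = 1.

in0=0 in1=1 in2=0 in3=1 in4=1 in5=1 in6=0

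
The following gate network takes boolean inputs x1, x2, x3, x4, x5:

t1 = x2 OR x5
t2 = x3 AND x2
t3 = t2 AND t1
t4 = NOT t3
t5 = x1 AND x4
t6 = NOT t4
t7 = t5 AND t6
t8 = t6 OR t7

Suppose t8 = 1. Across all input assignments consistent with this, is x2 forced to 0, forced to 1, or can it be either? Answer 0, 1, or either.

t8 = t6 OR t7 must be 1, so at least one of t6, t7 is 1.
Every assignment with t8 = 1 has x2 = 1; there are 8 such assignment(s).

1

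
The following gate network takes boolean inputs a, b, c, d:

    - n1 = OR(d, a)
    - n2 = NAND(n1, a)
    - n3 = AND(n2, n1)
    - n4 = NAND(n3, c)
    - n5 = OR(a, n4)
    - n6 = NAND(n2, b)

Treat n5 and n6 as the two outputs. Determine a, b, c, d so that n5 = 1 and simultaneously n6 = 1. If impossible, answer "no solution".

a=1, b=1, c=1, d=1

Check with a=1, b=1, c=1, d=1:
n1 = OR(d, a) = OR(1, 1) = 1
n2 = NAND(n1, a) = NAND(1, 1) = 0
n3 = AND(n2, n1) = AND(0, 1) = 0
n4 = NAND(n3, c) = NAND(0, 1) = 1
n5 = OR(a, n4) = OR(1, 1) = 1
n6 = NAND(n2, b) = NAND(0, 1) = 1
So n5 = 1 and n6 = 1.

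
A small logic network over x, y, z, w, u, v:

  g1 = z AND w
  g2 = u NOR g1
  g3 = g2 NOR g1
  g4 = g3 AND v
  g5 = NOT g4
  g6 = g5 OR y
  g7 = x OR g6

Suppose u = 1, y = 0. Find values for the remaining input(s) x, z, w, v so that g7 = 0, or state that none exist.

g7 = x OR g6 must be 0, so both x = 0 and g6 = 0.
g6 = g5 OR y must be 0, so both g5 = 0 and y = 0.
Check with u = 1, y = 0 and x=0, z=1, w=0, v=1:
g1 = z AND w = 1 AND 0 = 0
g2 = u NOR g1 = 1 NOR 0 = 0
g3 = g2 NOR g1 = 0 NOR 0 = 1
g4 = g3 AND v = 1 AND 1 = 1
g5 = NOT g4 = NOT 1 = 0
g6 = g5 OR y = 0 OR 0 = 0
g7 = x OR g6 = 0 OR 0 = 0
So g7 = 0.

x=0, z=1, w=0, v=1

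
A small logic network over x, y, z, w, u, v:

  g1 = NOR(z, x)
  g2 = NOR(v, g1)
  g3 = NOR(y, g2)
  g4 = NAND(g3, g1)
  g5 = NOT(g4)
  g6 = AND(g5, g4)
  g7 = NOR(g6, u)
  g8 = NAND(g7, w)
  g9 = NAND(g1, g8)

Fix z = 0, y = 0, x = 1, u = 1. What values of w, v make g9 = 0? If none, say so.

With z = 0, y = 0, x = 1, u = 1 fixed, none of the 4 settings of w, v give g9 = 0.
For example, with w=0, v=0:
g1 = NOR(z, x) = NOR(0, 1) = 0
g2 = NOR(v, g1) = NOR(0, 0) = 1
g3 = NOR(y, g2) = NOR(0, 1) = 0
g4 = NAND(g3, g1) = NAND(0, 0) = 1
g5 = NOT(g4) = NOT 1 = 0
g6 = AND(g5, g4) = AND(0, 1) = 0
g7 = NOR(g6, u) = NOR(0, 1) = 0
g8 = NAND(g7, w) = NAND(0, 0) = 1
g9 = NAND(g1, g8) = NAND(0, 1) = 1
giving g9 = 1 ≠ 0.

no solution exists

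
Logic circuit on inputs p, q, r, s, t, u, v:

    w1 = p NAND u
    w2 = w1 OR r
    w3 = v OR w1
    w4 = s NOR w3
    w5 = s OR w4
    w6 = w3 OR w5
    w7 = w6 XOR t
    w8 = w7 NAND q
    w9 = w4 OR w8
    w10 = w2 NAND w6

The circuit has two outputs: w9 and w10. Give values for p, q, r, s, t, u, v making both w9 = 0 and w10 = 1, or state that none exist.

p=1, q=1, r=0, s=1, t=0, u=1, v=1

Check with p=1, q=1, r=0, s=1, t=0, u=1, v=1:
w1 = p NAND u = 1 NAND 1 = 0
w2 = w1 OR r = 0 OR 0 = 0
w3 = v OR w1 = 1 OR 0 = 1
w4 = s NOR w3 = 1 NOR 1 = 0
w5 = s OR w4 = 1 OR 0 = 1
w6 = w3 OR w5 = 1 OR 1 = 1
w7 = w6 XOR t = 1 XOR 0 = 1
w8 = w7 NAND q = 1 NAND 1 = 0
w9 = w4 OR w8 = 0 OR 0 = 0
w10 = w2 NAND w6 = 0 NAND 1 = 1
So w9 = 0 and w10 = 1.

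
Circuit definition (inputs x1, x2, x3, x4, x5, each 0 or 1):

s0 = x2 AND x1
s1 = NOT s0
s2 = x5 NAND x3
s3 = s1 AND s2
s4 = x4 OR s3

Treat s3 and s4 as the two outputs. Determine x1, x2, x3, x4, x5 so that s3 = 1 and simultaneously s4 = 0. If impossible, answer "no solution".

no solution exists

Across all 32 input combinations, none give both s3 = 1 and s4 = 0.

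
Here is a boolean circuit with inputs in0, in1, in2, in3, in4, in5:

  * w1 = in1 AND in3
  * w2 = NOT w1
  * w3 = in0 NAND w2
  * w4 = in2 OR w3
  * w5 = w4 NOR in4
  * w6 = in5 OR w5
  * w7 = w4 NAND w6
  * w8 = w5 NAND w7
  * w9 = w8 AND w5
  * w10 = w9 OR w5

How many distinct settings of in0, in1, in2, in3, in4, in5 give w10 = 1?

6

w10 = w9 OR w5 must be 1, so at least one of w9, w5 is 1.
Enumerating the 64 input combinations, 6 give w10 = 1 and 58 give w10 = 0.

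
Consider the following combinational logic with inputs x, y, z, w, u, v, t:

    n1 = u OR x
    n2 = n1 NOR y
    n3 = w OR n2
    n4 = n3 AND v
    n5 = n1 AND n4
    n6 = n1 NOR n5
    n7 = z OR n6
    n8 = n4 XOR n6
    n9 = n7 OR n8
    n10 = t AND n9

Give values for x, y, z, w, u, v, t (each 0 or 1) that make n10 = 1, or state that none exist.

n10 = t AND n9 must be 1, so both t = 1 and n9 = 1.
n9 = n7 OR n8 must be 1, so at least one of n7, n8 is 1.
Check with x=0, y=0, z=0, w=1, u=0, v=0, t=1:
n1 = u OR x = 0 OR 0 = 0
n2 = n1 NOR y = 0 NOR 0 = 1
n3 = w OR n2 = 1 OR 1 = 1
n4 = n3 AND v = 1 AND 0 = 0
n5 = n1 AND n4 = 0 AND 0 = 0
n6 = n1 NOR n5 = 0 NOR 0 = 1
n7 = z OR n6 = 0 OR 1 = 1
n8 = n4 XOR n6 = 0 XOR 1 = 1
n9 = n7 OR n8 = 1 OR 1 = 1
n10 = t AND n9 = 1 AND 1 = 1
So n10 = 1 as required.

x=0, y=0, z=0, w=1, u=0, v=0, t=1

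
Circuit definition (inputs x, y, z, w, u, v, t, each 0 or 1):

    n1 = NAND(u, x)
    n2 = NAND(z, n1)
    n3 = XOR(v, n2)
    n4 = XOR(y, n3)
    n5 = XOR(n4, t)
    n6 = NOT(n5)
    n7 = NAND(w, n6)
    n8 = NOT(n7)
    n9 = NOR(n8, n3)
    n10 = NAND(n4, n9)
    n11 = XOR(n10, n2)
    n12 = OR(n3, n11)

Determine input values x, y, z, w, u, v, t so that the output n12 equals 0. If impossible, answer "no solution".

Check with x=0 y=1 z=0 w=1 u=0 v=1 t=1:
n1 = NAND(u, x) = NAND(0, 0) = 1
n2 = NAND(z, n1) = NAND(0, 1) = 1
n3 = XOR(v, n2) = XOR(1, 1) = 0
n4 = XOR(y, n3) = XOR(1, 0) = 1
n5 = XOR(n4, t) = XOR(1, 1) = 0
n6 = NOT(n5) = NOT 0 = 1
n7 = NAND(w, n6) = NAND(1, 1) = 0
n8 = NOT(n7) = NOT 0 = 1
n9 = NOR(n8, n3) = NOR(1, 0) = 0
n10 = NAND(n4, n9) = NAND(1, 0) = 1
n11 = XOR(n10, n2) = XOR(1, 1) = 0
n12 = OR(n3, n11) = OR(0, 0) = 0
So n12 = 0 as required.

x=0 y=1 z=0 w=1 u=0 v=1 t=1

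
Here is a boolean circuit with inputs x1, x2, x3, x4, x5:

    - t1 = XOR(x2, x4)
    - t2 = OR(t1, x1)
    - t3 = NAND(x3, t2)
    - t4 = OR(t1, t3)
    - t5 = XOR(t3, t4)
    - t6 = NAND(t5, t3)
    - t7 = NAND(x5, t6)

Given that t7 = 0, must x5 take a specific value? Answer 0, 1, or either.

t7 = NAND(x5, t6) must be 0, so both x5 = 1 and t6 = 1.
t6 = NAND(t5, t3) must be 1, so at least one of t5, t3 is 0.
Every assignment with t7 = 0 has x5 = 1; there are 16 such assignment(s).

1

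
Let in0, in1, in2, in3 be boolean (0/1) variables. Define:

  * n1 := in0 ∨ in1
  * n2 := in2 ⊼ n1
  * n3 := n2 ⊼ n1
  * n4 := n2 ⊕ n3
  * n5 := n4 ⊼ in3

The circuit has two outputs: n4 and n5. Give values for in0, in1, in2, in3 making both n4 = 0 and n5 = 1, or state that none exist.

Check with in0=0, in1=0, in2=0, in3=0:
n1 = in0 ∨ in1 = 0 ∨ 0 = 0
n2 = in2 ⊼ n1 = 0 ⊼ 0 = 1
n3 = n2 ⊼ n1 = 1 ⊼ 0 = 1
n4 = n2 ⊕ n3 = 1 ⊕ 1 = 0
n5 = n4 ⊼ in3 = 0 ⊼ 0 = 1
So n4 = 0 and n5 = 1.

in0=0, in1=0, in2=0, in3=0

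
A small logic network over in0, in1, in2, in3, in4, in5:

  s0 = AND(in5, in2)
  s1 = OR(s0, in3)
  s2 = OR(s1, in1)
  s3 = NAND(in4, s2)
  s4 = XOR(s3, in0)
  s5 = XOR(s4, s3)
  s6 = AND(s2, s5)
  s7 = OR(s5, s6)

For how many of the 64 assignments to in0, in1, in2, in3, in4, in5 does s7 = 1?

s7 = OR(s5, s6) must be 1, so at least one of s5, s6 is 1.
Enumerating the 64 input combinations, 32 give s7 = 1 and 32 give s7 = 0.

32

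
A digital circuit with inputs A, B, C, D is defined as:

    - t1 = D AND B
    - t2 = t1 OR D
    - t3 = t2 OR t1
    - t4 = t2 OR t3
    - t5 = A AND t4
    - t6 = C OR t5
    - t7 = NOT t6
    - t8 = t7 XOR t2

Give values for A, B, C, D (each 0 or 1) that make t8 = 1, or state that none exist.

t8 = t7 XOR t2 must be 1, so t7 and t2 differ.
Check with A=1, B=1, C=0, D=0:
t1 = D AND B = 0 AND 1 = 0
t2 = t1 OR D = 0 OR 0 = 0
t3 = t2 OR t1 = 0 OR 0 = 0
t4 = t2 OR t3 = 0 OR 0 = 0
t5 = A AND t4 = 1 AND 0 = 0
t6 = C OR t5 = 0 OR 0 = 0
t7 = NOT t6 = NOT 0 = 1
t8 = t7 XOR t2 = 1 XOR 0 = 1
So t8 = 1 as required.

A=1, B=1, C=0, D=0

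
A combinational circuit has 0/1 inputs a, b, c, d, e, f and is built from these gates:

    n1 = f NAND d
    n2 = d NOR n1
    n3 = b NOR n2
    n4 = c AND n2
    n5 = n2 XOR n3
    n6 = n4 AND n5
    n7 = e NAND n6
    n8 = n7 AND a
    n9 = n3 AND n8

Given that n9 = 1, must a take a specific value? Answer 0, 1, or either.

1

n9 = n3 AND n8 must be 1, so both n3 = 1 and n8 = 1.
n3 = b NOR n2 must be 1, so both b = 0 and n2 = 0.
Every assignment with n9 = 1 has a = 1; there are 16 such assignment(s).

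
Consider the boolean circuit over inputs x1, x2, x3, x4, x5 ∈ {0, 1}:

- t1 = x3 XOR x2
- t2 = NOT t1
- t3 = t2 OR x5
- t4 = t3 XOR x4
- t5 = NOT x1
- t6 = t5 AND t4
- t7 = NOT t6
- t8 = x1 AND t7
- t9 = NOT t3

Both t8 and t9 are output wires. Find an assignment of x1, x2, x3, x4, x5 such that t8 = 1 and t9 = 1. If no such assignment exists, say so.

x1=1, x2=1, x3=0, x4=0, x5=0

Check with x1=1, x2=1, x3=0, x4=0, x5=0:
t1 = x3 XOR x2 = 0 XOR 1 = 1
t2 = NOT t1 = NOT 1 = 0
t3 = t2 OR x5 = 0 OR 0 = 0
t4 = t3 XOR x4 = 0 XOR 0 = 0
t5 = NOT x1 = NOT 1 = 0
t6 = t5 AND t4 = 0 AND 0 = 0
t7 = NOT t6 = NOT 0 = 1
t8 = x1 AND t7 = 1 AND 1 = 1
t9 = NOT t3 = NOT 0 = 1
So t8 = 1 and t9 = 1.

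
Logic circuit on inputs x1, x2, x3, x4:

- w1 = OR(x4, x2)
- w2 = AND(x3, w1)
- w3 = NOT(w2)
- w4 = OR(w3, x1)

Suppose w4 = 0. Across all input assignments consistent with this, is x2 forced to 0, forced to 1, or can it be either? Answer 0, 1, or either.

either

Both values of x2 occur among assignments with w4 = 0:
  x2=0: x1=0, x2=0, x3=1, x4=1
  x2=1: x1=0, x2=1, x3=1, x4=0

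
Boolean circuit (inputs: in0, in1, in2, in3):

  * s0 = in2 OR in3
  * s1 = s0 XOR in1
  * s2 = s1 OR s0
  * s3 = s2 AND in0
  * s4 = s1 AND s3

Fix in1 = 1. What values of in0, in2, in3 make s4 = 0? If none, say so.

Check with in1 = 1 and in0=1, in2=1, in3=0:
s0 = in2 OR in3 = 1 OR 0 = 1
s1 = s0 XOR in1 = 1 XOR 1 = 0
s2 = s1 OR s0 = 0 OR 1 = 1
s3 = s2 AND in0 = 1 AND 1 = 1
s4 = s1 AND s3 = 0 AND 1 = 0
So s4 = 0.

in0=1, in2=1, in3=0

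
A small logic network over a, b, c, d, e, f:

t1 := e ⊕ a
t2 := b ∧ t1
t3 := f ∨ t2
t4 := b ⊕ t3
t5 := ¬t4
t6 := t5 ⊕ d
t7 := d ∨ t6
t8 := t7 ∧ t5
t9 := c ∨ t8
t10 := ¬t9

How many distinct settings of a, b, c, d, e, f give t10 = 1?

12

t10 = ¬t9 must be 1, so t9 = 0.
Enumerating the 64 input combinations, 12 give t10 = 1 and 52 give t10 = 0.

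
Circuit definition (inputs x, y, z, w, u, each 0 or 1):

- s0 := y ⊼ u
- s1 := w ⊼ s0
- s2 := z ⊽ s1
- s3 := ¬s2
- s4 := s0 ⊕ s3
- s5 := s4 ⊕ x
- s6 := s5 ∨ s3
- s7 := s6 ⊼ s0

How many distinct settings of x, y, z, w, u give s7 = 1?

s7 = s6 ⊼ s0 must be 1, so at least one of s6, s0 is 0.
Enumerating the 32 input combinations, 11 give s7 = 1 and 21 give s7 = 0.

11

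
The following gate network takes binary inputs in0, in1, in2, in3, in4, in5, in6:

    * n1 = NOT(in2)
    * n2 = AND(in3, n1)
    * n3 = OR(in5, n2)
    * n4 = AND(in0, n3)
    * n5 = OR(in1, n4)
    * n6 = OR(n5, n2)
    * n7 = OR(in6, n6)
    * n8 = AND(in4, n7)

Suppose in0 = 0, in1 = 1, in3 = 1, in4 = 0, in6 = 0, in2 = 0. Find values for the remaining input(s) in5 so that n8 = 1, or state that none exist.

no solution exists

With in0 = 0, in1 = 1, in3 = 1, in4 = 0, in6 = 0, in2 = 0 fixed, none of the 2 settings of in5 give n8 = 1.
For example, with in5=0:
n1 = NOT(in2) = NOT 0 = 1
n2 = AND(in3, n1) = AND(1, 1) = 1
n3 = OR(in5, n2) = OR(0, 1) = 1
n4 = AND(in0, n3) = AND(0, 1) = 0
n5 = OR(in1, n4) = OR(1, 0) = 1
n6 = OR(n5, n2) = OR(1, 1) = 1
n7 = OR(in6, n6) = OR(0, 1) = 1
n8 = AND(in4, n7) = AND(0, 1) = 0
giving n8 = 0 ≠ 1.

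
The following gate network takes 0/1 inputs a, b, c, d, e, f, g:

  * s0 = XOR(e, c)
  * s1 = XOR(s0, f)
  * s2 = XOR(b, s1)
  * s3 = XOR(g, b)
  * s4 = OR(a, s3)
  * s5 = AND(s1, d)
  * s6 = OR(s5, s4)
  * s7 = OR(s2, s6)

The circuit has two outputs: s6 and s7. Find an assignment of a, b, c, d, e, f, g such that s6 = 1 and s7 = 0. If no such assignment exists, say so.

no solution exists

Across all 128 input combinations, none give both s6 = 1 and s7 = 0.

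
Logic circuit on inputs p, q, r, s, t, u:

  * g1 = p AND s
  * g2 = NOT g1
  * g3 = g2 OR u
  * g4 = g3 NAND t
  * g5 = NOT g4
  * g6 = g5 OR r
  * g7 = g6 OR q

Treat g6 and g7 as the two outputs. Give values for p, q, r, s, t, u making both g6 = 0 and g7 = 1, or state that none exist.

Check with p=1, q=1, r=0, s=0, t=0, u=1:
g1 = p AND s = 1 AND 0 = 0
g2 = NOT g1 = NOT 0 = 1
g3 = g2 OR u = 1 OR 1 = 1
g4 = g3 NAND t = 1 NAND 0 = 1
g5 = NOT g4 = NOT 1 = 0
g6 = g5 OR r = 0 OR 0 = 0
g7 = g6 OR q = 0 OR 1 = 1
So g6 = 0 and g7 = 1.

p=1, q=1, r=0, s=0, t=0, u=1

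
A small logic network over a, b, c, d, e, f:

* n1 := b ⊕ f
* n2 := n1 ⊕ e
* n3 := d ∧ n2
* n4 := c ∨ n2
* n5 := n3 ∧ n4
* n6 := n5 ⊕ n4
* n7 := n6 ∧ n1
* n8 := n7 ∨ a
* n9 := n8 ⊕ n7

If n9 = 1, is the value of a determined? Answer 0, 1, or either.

1

n9 = n8 ⊕ n7 must be 1, so n8 and n7 differ.
Every assignment with n9 = 1 has a = 1; there are 24 such assignment(s).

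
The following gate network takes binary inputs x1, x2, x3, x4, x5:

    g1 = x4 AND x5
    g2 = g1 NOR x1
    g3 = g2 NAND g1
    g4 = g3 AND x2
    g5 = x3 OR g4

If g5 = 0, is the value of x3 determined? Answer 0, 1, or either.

0

g5 = x3 OR g4 must be 0, so both x3 = 0 and g4 = 0.
Every assignment with g5 = 0 has x3 = 0; there are 8 such assignment(s).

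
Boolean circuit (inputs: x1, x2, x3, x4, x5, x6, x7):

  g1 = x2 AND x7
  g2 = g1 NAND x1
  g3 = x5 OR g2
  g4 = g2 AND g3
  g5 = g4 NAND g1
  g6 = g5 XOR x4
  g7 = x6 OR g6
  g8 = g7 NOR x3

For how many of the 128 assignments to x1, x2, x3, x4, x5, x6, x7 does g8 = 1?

16

g8 = g7 NOR x3 must be 1, so both g7 = 0 and x3 = 0.
Enumerating the 128 input combinations, 16 give g8 = 1 and 112 give g8 = 0.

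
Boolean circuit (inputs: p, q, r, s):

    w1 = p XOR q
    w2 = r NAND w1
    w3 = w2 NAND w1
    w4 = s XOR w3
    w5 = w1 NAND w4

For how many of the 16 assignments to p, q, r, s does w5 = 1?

w5 = w1 NAND w4 must be 1, so at least one of w1, w4 is 0.
Enumerating the 16 input combinations, 12 give w5 = 1 and 4 give w5 = 0.

12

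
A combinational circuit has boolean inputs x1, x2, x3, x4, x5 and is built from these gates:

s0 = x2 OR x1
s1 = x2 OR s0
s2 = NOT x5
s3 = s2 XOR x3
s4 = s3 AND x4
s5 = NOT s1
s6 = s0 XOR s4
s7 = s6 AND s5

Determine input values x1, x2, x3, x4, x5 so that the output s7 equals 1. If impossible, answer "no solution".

x1=0, x2=0, x3=0, x4=1, x5=0

s7 = s6 AND s5 must be 1, so both s6 = 1 and s5 = 1.
s6 = s0 XOR s4 must be 1, so s0 and s4 differ.
s5 = NOT s1 must be 1, so s1 = 0.
Check with x1=0, x2=0, x3=0, x4=1, x5=0:
s0 = x2 OR x1 = 0 OR 0 = 0
s1 = x2 OR s0 = 0 OR 0 = 0
s2 = NOT x5 = NOT 0 = 1
s3 = s2 XOR x3 = 1 XOR 0 = 1
s4 = s3 AND x4 = 1 AND 1 = 1
s5 = NOT s1 = NOT 0 = 1
s6 = s0 XOR s4 = 0 XOR 1 = 1
s7 = s6 AND s5 = 1 AND 1 = 1
So s7 = 1 as required.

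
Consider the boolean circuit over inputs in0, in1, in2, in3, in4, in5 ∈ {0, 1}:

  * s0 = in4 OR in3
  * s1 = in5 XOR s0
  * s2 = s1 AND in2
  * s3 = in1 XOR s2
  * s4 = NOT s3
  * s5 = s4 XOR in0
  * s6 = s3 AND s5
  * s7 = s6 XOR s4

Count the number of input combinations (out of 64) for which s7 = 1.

48

s7 = s6 XOR s4 must be 1, so s6 and s4 differ.
Enumerating the 64 input combinations, 48 give s7 = 1 and 16 give s7 = 0.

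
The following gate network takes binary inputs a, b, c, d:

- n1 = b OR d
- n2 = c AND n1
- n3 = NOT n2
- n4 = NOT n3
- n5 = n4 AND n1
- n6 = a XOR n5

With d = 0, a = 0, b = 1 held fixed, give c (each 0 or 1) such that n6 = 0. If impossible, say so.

c=0

Check with d = 0, a = 0, b = 1 and c=0:
n1 = b OR d = 1 OR 0 = 1
n2 = c AND n1 = 0 AND 1 = 0
n3 = NOT n2 = NOT 0 = 1
n4 = NOT n3 = NOT 1 = 0
n5 = n4 AND n1 = 0 AND 1 = 0
n6 = a XOR n5 = 0 XOR 0 = 0
So n6 = 0.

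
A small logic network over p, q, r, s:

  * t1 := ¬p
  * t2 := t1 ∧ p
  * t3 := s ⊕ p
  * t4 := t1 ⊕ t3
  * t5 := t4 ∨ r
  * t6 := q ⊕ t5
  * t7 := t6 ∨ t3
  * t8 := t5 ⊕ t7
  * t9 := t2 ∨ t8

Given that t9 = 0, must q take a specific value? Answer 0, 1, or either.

Both values of q occur among assignments with t9 = 0:
  q=0: p=0, q=0, r=0, s=0
  q=1: p=0, q=1, r=1, s=1

either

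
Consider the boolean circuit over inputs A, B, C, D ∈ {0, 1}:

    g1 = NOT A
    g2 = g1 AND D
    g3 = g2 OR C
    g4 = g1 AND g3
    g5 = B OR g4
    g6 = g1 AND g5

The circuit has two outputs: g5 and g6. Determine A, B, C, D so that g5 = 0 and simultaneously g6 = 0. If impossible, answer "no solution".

A=1, B=0, C=0, D=1

Check with A=1, B=0, C=0, D=1:
g1 = NOT A = NOT 1 = 0
g2 = g1 AND D = 0 AND 1 = 0
g3 = g2 OR C = 0 OR 0 = 0
g4 = g1 AND g3 = 0 AND 0 = 0
g5 = B OR g4 = 0 OR 0 = 0
g6 = g1 AND g5 = 0 AND 0 = 0
So g5 = 0 and g6 = 0.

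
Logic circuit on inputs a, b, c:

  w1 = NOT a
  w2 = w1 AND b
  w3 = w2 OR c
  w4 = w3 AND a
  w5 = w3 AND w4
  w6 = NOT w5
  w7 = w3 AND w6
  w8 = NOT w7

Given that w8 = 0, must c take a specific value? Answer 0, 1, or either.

Both values of c occur among assignments with w8 = 0:
  c=0: a=0, b=1, c=0
  c=1: a=0, b=0, c=1

either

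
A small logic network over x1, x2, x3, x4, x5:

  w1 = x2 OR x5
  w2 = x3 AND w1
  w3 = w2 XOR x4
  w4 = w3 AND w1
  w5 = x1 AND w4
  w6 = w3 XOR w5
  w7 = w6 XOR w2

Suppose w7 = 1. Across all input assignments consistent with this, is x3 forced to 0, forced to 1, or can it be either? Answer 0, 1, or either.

Both values of x3 occur among assignments with w7 = 1:
  x3=0: x1=0, x2=0, x3=0, x4=1, x5=0
  x3=1: x1=0, x2=0, x3=1, x4=1, x5=0

either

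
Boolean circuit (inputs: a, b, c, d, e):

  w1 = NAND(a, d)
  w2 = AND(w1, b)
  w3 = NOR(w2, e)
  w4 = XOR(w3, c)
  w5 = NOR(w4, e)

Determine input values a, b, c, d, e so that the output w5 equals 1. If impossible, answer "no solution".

w5 = NOR(w4, e) must be 1, so both w4 = 0 and e = 0.
w4 = XOR(w3, c) must be 0, so w3 and c are equal.
Check with a=1, b=1, c=0, d=0, e=0:
w1 = NAND(a, d) = NAND(1, 0) = 1
w2 = AND(w1, b) = AND(1, 1) = 1
w3 = NOR(w2, e) = NOR(1, 0) = 0
w4 = XOR(w3, c) = XOR(0, 0) = 0
w5 = NOR(w4, e) = NOR(0, 0) = 1
So w5 = 1 as required.

a=1, b=1, c=0, d=0, e=0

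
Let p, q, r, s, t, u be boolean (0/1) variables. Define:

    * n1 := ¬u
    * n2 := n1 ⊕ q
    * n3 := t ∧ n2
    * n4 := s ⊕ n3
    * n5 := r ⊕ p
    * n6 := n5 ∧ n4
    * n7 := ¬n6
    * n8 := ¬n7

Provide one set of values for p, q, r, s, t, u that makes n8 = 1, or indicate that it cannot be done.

p=0, q=1, r=1, s=1, t=0, u=1

n8 = ¬n7 must be 1, so n7 = 0.
Check with p=0, q=1, r=1, s=1, t=0, u=1:
n1 = ¬u = ¬1 = 0
n2 = n1 ⊕ q = 0 ⊕ 1 = 1
n3 = t ∧ n2 = 0 ∧ 1 = 0
n4 = s ⊕ n3 = 1 ⊕ 0 = 1
n5 = r ⊕ p = 1 ⊕ 0 = 1
n6 = n5 ∧ n4 = 1 ∧ 1 = 1
n7 = ¬n6 = ¬1 = 0
n8 = ¬n7 = ¬0 = 1
So n8 = 1 as required.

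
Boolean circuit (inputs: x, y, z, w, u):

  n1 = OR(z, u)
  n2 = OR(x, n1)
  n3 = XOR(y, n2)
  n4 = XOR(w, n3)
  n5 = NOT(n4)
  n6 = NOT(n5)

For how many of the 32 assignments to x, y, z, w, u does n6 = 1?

16

n6 = NOT(n5) must be 1, so n5 = 0.
Enumerating the 32 input combinations, 16 give n6 = 1 and 16 give n6 = 0.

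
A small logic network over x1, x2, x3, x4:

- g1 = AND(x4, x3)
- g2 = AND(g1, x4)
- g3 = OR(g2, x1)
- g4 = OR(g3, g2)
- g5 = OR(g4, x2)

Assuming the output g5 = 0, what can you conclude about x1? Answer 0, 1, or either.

0

g5 = OR(g4, x2) must be 0, so both g4 = 0 and x2 = 0.
Every assignment with g5 = 0 has x1 = 0; there are 3 such assignment(s).
  x1=0, x2=0, x3=0, x4=0
  x1=0, x2=0, x3=0, x4=1
  x1=0, x2=0, x3=1, x4=0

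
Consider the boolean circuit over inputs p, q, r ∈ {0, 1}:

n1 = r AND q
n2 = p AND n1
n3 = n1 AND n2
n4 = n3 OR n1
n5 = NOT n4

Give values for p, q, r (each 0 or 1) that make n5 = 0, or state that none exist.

p=0, q=1, r=1

Check with p=0, q=1, r=1:
n1 = r AND q = 1 AND 1 = 1
n2 = p AND n1 = 0 AND 1 = 0
n3 = n1 AND n2 = 1 AND 0 = 0
n4 = n3 OR n1 = 0 OR 1 = 1
n5 = NOT n4 = NOT 1 = 0
So n5 = 0 as required.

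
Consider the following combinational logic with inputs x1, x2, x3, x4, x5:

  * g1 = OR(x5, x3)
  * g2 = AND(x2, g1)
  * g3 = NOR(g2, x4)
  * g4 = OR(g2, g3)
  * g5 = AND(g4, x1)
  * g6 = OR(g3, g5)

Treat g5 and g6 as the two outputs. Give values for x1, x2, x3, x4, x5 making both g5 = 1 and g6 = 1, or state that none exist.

x1=1, x2=1, x3=0, x4=0, x5=0

Check with x1=1, x2=1, x3=0, x4=0, x5=0:
g1 = OR(x5, x3) = OR(0, 0) = 0
g2 = AND(x2, g1) = AND(1, 0) = 0
g3 = NOR(g2, x4) = NOR(0, 0) = 1
g4 = OR(g2, g3) = OR(0, 1) = 1
g5 = AND(g4, x1) = AND(1, 1) = 1
g6 = OR(g3, g5) = OR(1, 1) = 1
So g5 = 1 and g6 = 1.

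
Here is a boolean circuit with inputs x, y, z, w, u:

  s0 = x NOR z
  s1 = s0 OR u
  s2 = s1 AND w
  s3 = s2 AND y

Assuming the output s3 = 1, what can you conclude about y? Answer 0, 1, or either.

1

s3 = s2 AND y must be 1, so both s2 = 1 and y = 1.
Every assignment with s3 = 1 has y = 1; there are 5 such assignment(s).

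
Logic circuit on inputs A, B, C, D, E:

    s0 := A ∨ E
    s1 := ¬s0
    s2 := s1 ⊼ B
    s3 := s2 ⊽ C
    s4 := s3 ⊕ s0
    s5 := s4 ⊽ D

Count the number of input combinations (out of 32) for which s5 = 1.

3

s5 = s4 ⊽ D must be 1, so both s4 = 0 and D = 0.
s4 = s3 ⊕ s0 must be 0, so s3 and s0 are equal.
Enumerating the 32 input combinations, 3 give s5 = 1 and 29 give s5 = 0.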